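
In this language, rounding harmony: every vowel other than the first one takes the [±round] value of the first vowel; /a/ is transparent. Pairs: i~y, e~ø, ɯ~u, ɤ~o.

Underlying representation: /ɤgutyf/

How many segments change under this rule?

2

/u/ harmonizes with /ɤ/ ([-round]) → [ɯ]
/y/ harmonizes with /ɤ/ ([-round]) → [i]
2 segments change.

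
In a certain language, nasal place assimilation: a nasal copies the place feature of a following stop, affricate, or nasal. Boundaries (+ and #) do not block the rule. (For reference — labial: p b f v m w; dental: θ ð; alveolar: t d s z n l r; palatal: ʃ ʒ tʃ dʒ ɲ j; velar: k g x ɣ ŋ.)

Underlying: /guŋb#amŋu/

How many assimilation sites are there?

2

/ŋ/ before /b/ (labial) → [m]
/m/ before /ŋ/ (velar) → [ŋ]
2 segments change.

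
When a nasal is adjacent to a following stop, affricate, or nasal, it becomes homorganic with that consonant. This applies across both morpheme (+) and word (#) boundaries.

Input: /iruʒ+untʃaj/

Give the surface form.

/n/ before /tʃ/ (palatal) → [ɲ]

[iruʒ+uɲtʃaj]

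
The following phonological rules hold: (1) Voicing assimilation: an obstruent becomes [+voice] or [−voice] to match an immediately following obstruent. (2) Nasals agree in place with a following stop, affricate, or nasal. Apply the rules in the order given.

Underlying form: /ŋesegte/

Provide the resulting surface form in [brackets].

Rule 1: /g/ before /t/ (voiceless) → [k]
After rule 1: ŋesekte
Rule 2: no segment meets the rule's conditions; no change.

[ŋesekte]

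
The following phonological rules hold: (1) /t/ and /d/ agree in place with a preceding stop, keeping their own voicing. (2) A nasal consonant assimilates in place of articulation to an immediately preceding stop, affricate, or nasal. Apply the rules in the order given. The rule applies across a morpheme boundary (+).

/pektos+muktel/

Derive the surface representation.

[pekkos+mukkel]

Rule 1: /t/ after /k/ (velar) → [k]
Rule 1: /t/ after /k/ (velar) → [k]
After rule 1: pekkos+mukkel
Rule 2: no segment meets the rule's conditions; no change.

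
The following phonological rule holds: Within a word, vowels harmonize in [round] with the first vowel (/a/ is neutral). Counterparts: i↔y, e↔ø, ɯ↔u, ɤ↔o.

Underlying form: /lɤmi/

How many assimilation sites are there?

No segment meets the rule's conditions.

0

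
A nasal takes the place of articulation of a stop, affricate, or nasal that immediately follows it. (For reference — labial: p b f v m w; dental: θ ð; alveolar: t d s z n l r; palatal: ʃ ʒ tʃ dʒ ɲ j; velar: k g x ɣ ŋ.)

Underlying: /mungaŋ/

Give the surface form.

/n/ before /g/ (velar) → [ŋ]

[muŋgaŋ]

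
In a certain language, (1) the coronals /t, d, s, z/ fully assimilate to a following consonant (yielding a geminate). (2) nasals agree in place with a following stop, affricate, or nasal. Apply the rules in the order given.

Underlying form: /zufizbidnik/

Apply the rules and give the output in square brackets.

[zufibbinnik]

Rule 1: /z/ before /b/ → [b] (total assimilation)
Rule 1: /d/ before /n/ → [n] (total assimilation)
After rule 1: zufibbinnik
Rule 2: no segment meets the rule's conditions; no change.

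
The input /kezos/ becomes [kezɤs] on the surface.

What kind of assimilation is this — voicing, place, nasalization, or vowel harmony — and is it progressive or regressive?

vowel harmony, progressive

/o/→[ɤ].
Vowels agree with the first vowel, so the harmony is progressive.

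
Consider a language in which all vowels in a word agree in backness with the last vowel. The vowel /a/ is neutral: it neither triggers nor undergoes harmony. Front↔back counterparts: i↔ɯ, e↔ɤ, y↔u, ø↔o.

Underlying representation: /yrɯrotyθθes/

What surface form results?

/ɯ/ harmonizes with /e/ ([-back]) → [i]
/o/ harmonizes with /e/ ([-back]) → [ø]

[yrirøtyθθes]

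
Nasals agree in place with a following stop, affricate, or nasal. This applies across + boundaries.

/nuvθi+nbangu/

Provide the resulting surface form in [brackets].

/n/ before /b/ (labial) → [m]
/n/ before /g/ (velar) → [ŋ]

[nuvθi+mbaŋgu]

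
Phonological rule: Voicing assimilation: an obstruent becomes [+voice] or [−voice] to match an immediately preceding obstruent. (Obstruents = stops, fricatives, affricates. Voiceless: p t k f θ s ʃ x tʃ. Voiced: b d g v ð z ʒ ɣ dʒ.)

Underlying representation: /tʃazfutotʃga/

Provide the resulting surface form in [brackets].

[tʃazvutotʃka]

/f/ after /z/ (voiced) → [v]
/g/ after /tʃ/ (voiceless) → [k]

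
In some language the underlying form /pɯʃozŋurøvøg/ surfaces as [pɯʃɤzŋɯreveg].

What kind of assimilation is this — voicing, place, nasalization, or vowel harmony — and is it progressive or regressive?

vowel harmony, progressive

/o/→[ɤ] /u/→[ɯ] /ø/→[e] /ø/→[e].
Vowels agree with the first vowel, so the harmony is progressive.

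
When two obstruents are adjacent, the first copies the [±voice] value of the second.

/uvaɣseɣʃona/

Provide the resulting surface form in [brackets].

/ɣ/ before /s/ (voiceless) → [x]
/ɣ/ before /ʃ/ (voiceless) → [x]

[uvaxsexʃona]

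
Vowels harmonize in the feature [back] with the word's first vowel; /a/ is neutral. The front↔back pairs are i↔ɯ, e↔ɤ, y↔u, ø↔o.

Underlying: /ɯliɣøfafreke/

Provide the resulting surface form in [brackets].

[ɯlɯɣofafrɤkɤ]

/i/ harmonizes with /ɯ/ ([+back]) → [ɯ]
/ø/ harmonizes with /ɯ/ ([+back]) → [o]
/e/ harmonizes with /ɯ/ ([+back]) → [ɤ]
/e/ harmonizes with /ɯ/ ([+back]) → [ɤ]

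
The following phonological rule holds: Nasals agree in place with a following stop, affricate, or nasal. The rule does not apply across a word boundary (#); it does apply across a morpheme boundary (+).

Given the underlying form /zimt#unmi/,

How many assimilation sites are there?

/m/ before /t/ (alveolar) → [n]
/n/ before /m/ (labial) → [m]
2 segments change.

2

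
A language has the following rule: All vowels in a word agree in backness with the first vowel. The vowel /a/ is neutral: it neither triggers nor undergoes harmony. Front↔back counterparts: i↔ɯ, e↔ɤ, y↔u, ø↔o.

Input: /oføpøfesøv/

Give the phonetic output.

/ø/ harmonizes with /o/ ([+back]) → [o]
/ø/ harmonizes with /o/ ([+back]) → [o]
/e/ harmonizes with /o/ ([+back]) → [ɤ]
/ø/ harmonizes with /o/ ([+back]) → [o]

[ofopofɤsov]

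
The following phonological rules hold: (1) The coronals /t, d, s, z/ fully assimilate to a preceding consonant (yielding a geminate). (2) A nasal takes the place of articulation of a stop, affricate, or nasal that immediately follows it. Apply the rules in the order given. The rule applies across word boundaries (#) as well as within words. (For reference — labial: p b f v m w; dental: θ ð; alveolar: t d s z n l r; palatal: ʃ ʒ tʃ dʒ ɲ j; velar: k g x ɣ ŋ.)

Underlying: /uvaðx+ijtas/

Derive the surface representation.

[uvaðx+ijjas]

Rule 1: /t/ after /j/ → [j] (total assimilation)
After rule 1: uvaðx+ijjas
Rule 2: no segment meets the rule's conditions; no change.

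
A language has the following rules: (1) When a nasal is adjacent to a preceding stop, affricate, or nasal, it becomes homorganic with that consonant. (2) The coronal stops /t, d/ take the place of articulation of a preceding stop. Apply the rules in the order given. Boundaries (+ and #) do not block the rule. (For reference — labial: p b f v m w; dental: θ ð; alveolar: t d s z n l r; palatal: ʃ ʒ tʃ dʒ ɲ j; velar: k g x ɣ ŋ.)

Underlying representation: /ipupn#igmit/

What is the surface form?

Rule 1: /n/ after /p/ (labial) → [m]
Rule 1: /m/ after /g/ (velar) → [ŋ]
After rule 1: ipupm#igŋit
Rule 2: no segment meets the rule's conditions; no change.

[ipupm#igŋit]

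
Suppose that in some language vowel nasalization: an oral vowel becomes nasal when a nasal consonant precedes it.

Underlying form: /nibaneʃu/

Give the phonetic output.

[nĩbanẽʃu]

/i/ after nasal /n/ → [ĩ]
/e/ after nasal /n/ → [ẽ]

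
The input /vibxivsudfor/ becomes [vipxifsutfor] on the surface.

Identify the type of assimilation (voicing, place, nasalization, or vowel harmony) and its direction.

voicing assimilation, regressive

/b/→[p] /v/→[f] /d/→[t].
Each target copies a feature from the following segment, so the direction is regressive.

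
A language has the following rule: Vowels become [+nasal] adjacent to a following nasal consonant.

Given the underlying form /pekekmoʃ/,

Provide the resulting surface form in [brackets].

no segment meets the rule's conditions; no change.

[pekekmoʃ]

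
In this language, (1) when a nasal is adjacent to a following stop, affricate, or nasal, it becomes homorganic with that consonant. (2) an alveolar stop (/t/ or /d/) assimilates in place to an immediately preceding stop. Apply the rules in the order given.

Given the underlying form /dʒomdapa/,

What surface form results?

Rule 1: /m/ before /d/ (alveolar) → [n]
After rule 1: dʒondapa
Rule 2: no segment meets the rule's conditions; no change.

[dʒondapa]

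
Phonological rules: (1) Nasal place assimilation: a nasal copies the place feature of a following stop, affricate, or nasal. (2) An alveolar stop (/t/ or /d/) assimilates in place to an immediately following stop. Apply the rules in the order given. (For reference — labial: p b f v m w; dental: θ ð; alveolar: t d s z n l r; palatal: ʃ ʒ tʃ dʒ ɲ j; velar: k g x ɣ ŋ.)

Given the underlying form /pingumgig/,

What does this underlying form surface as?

Rule 1: /n/ before /g/ (velar) → [ŋ]
Rule 1: /m/ before /g/ (velar) → [ŋ]
After rule 1: piŋguŋgig
Rule 2: no segment meets the rule's conditions; no change.

[piŋguŋgig]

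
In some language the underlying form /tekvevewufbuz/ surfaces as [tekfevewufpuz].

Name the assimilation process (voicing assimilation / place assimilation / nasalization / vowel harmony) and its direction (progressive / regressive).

/v/→[f] /b/→[p].
Each target copies a feature from the preceding segment, so the direction is progressive.

voicing assimilation, progressive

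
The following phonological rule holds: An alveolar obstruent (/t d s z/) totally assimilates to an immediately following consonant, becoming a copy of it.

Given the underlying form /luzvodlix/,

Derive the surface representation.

[luvvollix]

/z/ before /v/ → [v] (total assimilation)
/d/ before /l/ → [l] (total assimilation)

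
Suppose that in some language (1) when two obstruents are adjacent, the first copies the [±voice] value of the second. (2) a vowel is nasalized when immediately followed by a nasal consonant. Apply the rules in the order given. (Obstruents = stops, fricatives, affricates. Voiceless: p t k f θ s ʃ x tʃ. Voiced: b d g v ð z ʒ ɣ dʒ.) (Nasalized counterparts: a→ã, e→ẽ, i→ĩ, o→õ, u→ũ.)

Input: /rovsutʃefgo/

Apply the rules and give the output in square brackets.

[rofsutʃevgo]

Rule 1: /v/ before /s/ (voiceless) → [f]
Rule 1: /f/ before /g/ (voiced) → [v]
After rule 1: rofsutʃevgo
Rule 2: no segment meets the rule's conditions; no change.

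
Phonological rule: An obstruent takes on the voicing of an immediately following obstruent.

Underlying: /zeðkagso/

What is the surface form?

[zeθkakso]

/ð/ before /k/ (voiceless) → [θ]
/g/ before /s/ (voiceless) → [k]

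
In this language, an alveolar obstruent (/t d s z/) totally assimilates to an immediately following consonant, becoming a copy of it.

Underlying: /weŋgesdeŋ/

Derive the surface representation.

/s/ before /d/ → [d] (total assimilation)

[weŋgeddeŋ]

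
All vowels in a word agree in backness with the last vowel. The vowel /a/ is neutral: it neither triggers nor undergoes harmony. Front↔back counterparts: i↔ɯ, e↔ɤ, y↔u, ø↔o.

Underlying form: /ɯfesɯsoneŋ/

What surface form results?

[ifesisøneŋ]

/ɯ/ harmonizes with /e/ ([-back]) → [i]
/ɯ/ harmonizes with /e/ ([-back]) → [i]
/o/ harmonizes with /e/ ([-back]) → [ø]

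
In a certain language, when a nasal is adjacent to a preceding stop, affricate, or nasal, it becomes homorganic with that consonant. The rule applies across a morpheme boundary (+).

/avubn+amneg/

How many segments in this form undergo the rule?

/n/ after /b/ (labial) → [m]
/n/ after /m/ (labial) → [m]
2 segments change.

2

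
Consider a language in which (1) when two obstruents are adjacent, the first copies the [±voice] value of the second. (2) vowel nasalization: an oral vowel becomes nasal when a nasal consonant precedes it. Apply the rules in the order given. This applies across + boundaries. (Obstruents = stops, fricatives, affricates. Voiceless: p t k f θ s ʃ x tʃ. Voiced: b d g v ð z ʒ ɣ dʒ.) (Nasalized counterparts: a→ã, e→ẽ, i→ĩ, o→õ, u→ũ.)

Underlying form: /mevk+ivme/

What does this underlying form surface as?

[mẽfk+ivmẽ]

Rule 1: /v/ before /k/ (voiceless) → [f]
After rule 1: mefk+ivme
Rule 2: /e/ after nasal /m/ → [ẽ]
Rule 2: /e/ after nasal /m/ → [ẽ]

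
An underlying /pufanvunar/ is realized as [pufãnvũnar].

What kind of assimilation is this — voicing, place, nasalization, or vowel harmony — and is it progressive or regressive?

/a/→[ã] /u/→[ũ].
Each target copies a feature from the following segment, so the direction is regressive.

nasalization, regressive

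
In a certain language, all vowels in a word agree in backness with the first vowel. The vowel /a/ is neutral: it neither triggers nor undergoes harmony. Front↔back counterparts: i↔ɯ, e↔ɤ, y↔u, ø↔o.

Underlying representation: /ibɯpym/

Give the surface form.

/ɯ/ harmonizes with /i/ ([-back]) → [i]

[ibipym]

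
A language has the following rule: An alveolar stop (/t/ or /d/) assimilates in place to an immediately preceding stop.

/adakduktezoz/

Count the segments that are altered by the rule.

2

/d/ after /k/ (velar) → [g]
/t/ after /k/ (velar) → [k]
2 segments change.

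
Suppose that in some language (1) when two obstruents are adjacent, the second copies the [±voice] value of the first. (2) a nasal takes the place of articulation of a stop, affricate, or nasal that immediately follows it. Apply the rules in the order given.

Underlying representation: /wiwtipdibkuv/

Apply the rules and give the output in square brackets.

[wiwtiptibguv]

Rule 1: /d/ after /p/ (voiceless) → [t]
Rule 1: /k/ after /b/ (voiced) → [g]
After rule 1: wiwtiptibguv
Rule 2: no segment meets the rule's conditions; no change.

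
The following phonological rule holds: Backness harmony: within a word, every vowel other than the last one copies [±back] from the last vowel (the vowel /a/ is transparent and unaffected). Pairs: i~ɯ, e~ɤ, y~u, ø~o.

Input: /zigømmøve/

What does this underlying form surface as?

no segment meets the rule's conditions; no change.

[zigømmøve]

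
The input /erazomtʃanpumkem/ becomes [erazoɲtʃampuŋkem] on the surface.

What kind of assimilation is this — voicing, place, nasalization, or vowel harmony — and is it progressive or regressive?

/m/→[ɲ] /n/→[m] /m/→[ŋ].
Each target copies a feature from the following segment, so the direction is regressive.

place assimilation, regressive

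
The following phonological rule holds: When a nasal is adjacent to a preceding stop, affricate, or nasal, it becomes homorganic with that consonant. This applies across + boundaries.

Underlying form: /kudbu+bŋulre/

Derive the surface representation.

[kudbu+bmulre]

/ŋ/ after /b/ (labial) → [m]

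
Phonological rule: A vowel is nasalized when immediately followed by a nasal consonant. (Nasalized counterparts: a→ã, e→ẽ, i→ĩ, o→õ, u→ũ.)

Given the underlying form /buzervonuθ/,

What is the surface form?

[buzervõnuθ]

/o/ before nasal /n/ → [õ]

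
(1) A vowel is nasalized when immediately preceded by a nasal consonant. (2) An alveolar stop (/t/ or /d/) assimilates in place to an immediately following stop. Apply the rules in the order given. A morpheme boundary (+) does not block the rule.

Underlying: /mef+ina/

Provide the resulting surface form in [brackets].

Rule 1: /e/ after nasal /m/ → [ẽ]
Rule 1: /a/ after nasal /n/ → [ã]
After rule 1: mẽf+inã
Rule 2: no segment meets the rule's conditions; no change.

[mẽf+inã]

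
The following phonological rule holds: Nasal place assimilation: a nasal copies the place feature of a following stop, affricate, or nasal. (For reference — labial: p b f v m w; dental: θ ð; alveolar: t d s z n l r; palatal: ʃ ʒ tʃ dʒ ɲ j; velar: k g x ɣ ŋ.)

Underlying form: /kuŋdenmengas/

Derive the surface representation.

/ŋ/ before /d/ (alveolar) → [n]
/n/ before /m/ (labial) → [m]
/n/ before /g/ (velar) → [ŋ]

[kundemmeŋgas]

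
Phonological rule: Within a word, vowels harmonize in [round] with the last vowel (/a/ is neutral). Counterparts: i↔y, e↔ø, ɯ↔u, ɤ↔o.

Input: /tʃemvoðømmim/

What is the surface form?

[tʃemvɤðemmim]

/o/ harmonizes with /i/ ([-round]) → [ɤ]
/ø/ harmonizes with /i/ ([-round]) → [e]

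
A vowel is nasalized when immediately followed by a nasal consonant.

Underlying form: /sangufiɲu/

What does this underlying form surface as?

[sãngufĩɲu]

/a/ before nasal /n/ → [ã]
/i/ before nasal /ɲ/ → [ĩ]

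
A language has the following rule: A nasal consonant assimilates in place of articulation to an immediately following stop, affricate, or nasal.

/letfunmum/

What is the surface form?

/n/ before /m/ (labial) → [m]

[letfummum]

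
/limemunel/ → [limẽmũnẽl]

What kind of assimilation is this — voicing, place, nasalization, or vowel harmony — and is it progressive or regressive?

nasalization, progressive

/e/→[ẽ] /u/→[ũ] /e/→[ẽ].
Each target copies a feature from the preceding segment, so the direction is progressive.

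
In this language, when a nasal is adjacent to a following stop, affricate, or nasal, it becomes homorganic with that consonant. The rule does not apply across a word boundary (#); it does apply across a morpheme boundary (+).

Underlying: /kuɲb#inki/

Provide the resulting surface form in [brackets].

[kumb#iŋki]

/ɲ/ before /b/ (labial) → [m]
/n/ before /k/ (velar) → [ŋ]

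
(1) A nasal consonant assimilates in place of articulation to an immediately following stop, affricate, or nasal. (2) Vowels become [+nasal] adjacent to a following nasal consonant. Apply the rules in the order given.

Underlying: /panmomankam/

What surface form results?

Rule 1: /n/ before /m/ (labial) → [m]
Rule 1: /n/ before /k/ (velar) → [ŋ]
After rule 1: pammomaŋkam
Rule 2: /a/ before nasal /m/ → [ã]
Rule 2: /o/ before nasal /m/ → [õ]
Rule 2: /a/ before nasal /ŋ/ → [ã]
Rule 2: /a/ before nasal /m/ → [ã]

[pãmmõmãŋkãm]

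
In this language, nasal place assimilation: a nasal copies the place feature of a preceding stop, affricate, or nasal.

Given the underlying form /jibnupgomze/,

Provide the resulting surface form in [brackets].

/n/ after /b/ (labial) → [m]

[jibmupgomze]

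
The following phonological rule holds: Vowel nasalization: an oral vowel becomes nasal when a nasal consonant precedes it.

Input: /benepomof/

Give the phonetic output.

[benẽpomõf]

/e/ after nasal /n/ → [ẽ]
/o/ after nasal /m/ → [õ]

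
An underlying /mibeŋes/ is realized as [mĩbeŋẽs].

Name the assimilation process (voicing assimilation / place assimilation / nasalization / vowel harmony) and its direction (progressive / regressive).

nasalization, progressive

/i/→[ĩ] /e/→[ẽ].
Each target copies a feature from the preceding segment, so the direction is progressive.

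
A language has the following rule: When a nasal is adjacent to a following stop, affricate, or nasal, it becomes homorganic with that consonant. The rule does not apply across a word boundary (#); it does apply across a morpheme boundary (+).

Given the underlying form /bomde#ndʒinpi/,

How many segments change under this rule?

/m/ before /d/ (alveolar) → [n]
/n/ before /dʒ/ (palatal) → [ɲ]
/n/ before /p/ (labial) → [m]
3 segments change.

3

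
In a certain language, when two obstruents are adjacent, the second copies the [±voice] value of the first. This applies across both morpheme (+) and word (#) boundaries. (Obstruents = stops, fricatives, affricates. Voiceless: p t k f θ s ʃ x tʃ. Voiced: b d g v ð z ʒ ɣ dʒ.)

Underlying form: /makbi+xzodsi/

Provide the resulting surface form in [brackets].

/b/ after /k/ (voiceless) → [p]
/z/ after /x/ (voiceless) → [s]
/s/ after /d/ (voiced) → [z]

[makpi+xsodzi]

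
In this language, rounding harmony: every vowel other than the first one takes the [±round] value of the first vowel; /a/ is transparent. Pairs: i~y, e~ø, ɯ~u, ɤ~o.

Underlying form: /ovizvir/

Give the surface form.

[ovyzvyr]

/i/ harmonizes with /o/ ([+round]) → [y]
/i/ harmonizes with /o/ ([+round]) → [y]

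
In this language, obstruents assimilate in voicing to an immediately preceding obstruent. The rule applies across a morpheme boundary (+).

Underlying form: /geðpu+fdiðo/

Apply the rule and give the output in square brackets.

/p/ after /ð/ (voiced) → [b]
/d/ after /f/ (voiceless) → [t]

[geðbu+ftiðo]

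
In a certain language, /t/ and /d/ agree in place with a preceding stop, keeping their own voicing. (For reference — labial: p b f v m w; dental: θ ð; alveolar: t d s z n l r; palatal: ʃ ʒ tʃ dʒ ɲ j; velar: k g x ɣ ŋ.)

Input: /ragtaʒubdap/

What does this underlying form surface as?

[ragkaʒubbap]

/t/ after /g/ (velar) → [k]
/d/ after /b/ (labial) → [b]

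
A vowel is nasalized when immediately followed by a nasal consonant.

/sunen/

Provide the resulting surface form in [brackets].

[sũnẽn]

/u/ before nasal /n/ → [ũ]
/e/ before nasal /n/ → [ẽ]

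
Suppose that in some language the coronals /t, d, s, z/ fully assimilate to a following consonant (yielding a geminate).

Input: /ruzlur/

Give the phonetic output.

/z/ before /l/ → [l] (total assimilation)

[rullur]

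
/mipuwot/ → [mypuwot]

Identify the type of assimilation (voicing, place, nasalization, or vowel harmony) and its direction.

vowel harmony, regressive

/i/→[y].
Vowels agree with the last vowel, so the harmony is regressive.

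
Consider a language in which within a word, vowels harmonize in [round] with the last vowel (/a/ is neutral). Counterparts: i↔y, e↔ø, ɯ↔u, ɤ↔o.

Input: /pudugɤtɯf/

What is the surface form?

[pɯdɯgɤtɯf]

/u/ harmonizes with /ɯ/ ([-round]) → [ɯ]
/u/ harmonizes with /ɯ/ ([-round]) → [ɯ]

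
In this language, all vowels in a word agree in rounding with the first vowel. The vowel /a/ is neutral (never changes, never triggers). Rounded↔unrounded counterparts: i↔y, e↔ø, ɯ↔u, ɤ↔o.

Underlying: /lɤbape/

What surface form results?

no segment meets the rule's conditions; no change.

[lɤbape]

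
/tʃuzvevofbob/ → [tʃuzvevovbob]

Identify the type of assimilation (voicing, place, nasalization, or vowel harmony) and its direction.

/f/→[v].
Each target copies a feature from the following segment, so the direction is regressive.

voicing assimilation, regressive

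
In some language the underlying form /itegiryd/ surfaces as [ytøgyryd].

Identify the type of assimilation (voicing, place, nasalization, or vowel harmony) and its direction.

vowel harmony, regressive

/i/→[y] /e/→[ø] /i/→[y].
Vowels agree with the last vowel, so the harmony is regressive.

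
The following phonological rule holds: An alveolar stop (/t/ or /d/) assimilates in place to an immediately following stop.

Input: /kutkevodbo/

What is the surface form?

[kukkevobbo]

/t/ before /k/ (velar) → [k]
/d/ before /b/ (labial) → [b]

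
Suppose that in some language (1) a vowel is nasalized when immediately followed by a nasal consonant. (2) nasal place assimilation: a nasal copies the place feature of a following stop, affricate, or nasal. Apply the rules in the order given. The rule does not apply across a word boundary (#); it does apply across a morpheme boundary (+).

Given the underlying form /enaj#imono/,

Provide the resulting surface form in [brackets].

[ẽnaj#ĩmõno]

Rule 1: /e/ before nasal /n/ → [ẽ]
Rule 1: /i/ before nasal /m/ → [ĩ]
Rule 1: /o/ before nasal /n/ → [õ]
After rule 1: ẽnaj#ĩmõno
Rule 2: no segment meets the rule's conditions; no change.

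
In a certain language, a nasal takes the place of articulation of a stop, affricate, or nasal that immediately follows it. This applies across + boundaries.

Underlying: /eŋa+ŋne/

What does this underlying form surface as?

[eŋa+nne]

/ŋ/ before /n/ (alveolar) → [n]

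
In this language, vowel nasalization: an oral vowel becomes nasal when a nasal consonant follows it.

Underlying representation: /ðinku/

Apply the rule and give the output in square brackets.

/i/ before nasal /n/ → [ĩ]

[ðĩnku]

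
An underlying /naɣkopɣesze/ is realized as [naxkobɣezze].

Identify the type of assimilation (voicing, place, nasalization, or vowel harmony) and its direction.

/ɣ/→[x] /p/→[b] /s/→[z].
Each target copies a feature from the following segment, so the direction is regressive.

voicing assimilation, regressive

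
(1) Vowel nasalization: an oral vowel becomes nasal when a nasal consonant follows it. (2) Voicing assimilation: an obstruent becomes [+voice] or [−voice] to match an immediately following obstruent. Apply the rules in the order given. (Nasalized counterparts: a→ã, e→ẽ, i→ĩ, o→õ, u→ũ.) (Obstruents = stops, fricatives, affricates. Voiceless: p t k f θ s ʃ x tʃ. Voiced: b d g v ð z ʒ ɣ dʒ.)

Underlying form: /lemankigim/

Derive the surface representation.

Rule 1: /e/ before nasal /m/ → [ẽ]
Rule 1: /a/ before nasal /n/ → [ã]
Rule 1: /i/ before nasal /m/ → [ĩ]
After rule 1: lẽmãnkigĩm
Rule 2: no segment meets the rule's conditions; no change.

[lẽmãnkigĩm]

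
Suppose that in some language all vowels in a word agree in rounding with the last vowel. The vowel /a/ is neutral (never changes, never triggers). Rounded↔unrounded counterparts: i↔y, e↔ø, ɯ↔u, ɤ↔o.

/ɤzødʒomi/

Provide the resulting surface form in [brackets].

[ɤzedʒɤmi]

/ø/ harmonizes with /i/ ([-round]) → [e]
/o/ harmonizes with /i/ ([-round]) → [ɤ]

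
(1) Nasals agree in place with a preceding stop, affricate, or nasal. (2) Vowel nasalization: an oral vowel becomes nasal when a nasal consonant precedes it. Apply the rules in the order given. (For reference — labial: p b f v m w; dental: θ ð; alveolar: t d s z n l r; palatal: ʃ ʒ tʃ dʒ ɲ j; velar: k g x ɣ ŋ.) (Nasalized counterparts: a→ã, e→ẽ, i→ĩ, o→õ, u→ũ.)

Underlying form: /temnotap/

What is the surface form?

[temmõtap]

Rule 1: /n/ after /m/ (labial) → [m]
After rule 1: temmotap
Rule 2: /o/ after nasal /m/ → [õ]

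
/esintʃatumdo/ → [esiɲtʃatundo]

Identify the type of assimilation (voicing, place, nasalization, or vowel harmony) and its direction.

/n/→[ɲ] /m/→[n].
Each target copies a feature from the following segment, so the direction is regressive.

place assimilation, regressive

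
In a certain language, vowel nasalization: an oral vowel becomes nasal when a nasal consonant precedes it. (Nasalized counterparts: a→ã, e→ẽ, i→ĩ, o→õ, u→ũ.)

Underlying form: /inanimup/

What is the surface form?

/a/ after nasal /n/ → [ã]
/i/ after nasal /n/ → [ĩ]
/u/ after nasal /m/ → [ũ]

[inãnĩmũp]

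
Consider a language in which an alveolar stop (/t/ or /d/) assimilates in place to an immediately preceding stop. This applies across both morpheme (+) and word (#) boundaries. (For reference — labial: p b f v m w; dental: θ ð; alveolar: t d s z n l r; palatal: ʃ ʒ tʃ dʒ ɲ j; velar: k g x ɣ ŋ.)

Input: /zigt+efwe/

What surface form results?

[zigk+efwe]

/t/ after /g/ (velar) → [k]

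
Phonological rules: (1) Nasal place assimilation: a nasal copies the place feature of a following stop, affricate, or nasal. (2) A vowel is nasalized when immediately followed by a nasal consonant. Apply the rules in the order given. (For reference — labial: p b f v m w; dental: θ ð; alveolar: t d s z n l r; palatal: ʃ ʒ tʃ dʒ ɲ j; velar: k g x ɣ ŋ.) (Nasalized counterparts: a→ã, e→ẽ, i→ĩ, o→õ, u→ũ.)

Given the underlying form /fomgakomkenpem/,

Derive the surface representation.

[fõŋgakõŋkẽmpẽm]

Rule 1: /m/ before /g/ (velar) → [ŋ]
Rule 1: /m/ before /k/ (velar) → [ŋ]
Rule 1: /n/ before /p/ (labial) → [m]
After rule 1: foŋgakoŋkempem
Rule 2: /o/ before nasal /ŋ/ → [õ]
Rule 2: /o/ before nasal /ŋ/ → [õ]
Rule 2: /e/ before nasal /m/ → [ẽ]
Rule 2: /e/ before nasal /m/ → [ẽ]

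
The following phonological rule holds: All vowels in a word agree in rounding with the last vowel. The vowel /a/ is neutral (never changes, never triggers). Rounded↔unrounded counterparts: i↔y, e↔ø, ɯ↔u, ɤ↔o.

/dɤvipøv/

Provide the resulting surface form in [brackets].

[dovypøv]

/ɤ/ harmonizes with /ø/ ([+round]) → [o]
/i/ harmonizes with /ø/ ([+round]) → [y]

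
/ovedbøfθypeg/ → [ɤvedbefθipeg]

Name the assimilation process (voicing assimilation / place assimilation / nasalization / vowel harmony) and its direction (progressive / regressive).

/o/→[ɤ] /ø/→[e] /y/→[i].
Vowels agree with the last vowel, so the harmony is regressive.

vowel harmony, regressive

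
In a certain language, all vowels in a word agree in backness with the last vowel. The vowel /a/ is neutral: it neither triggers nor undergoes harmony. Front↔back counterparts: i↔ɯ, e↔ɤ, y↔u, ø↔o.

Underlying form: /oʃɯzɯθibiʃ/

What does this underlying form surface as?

[øʃiziθibiʃ]

/o/ harmonizes with /i/ ([-back]) → [ø]
/ɯ/ harmonizes with /i/ ([-back]) → [i]
/ɯ/ harmonizes with /i/ ([-back]) → [i]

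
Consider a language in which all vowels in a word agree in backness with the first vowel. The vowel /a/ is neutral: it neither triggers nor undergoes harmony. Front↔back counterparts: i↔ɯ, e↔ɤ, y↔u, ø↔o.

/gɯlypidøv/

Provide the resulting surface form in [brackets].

/y/ harmonizes with /ɯ/ ([+back]) → [u]
/i/ harmonizes with /ɯ/ ([+back]) → [ɯ]
/ø/ harmonizes with /ɯ/ ([+back]) → [o]

[gɯlupɯdov]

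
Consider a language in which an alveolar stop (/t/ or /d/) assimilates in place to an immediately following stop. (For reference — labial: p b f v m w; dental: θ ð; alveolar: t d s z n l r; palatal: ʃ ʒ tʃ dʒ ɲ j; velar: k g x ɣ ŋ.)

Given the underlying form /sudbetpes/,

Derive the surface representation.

[subbeppes]

/d/ before /b/ (labial) → [b]
/t/ before /p/ (labial) → [p]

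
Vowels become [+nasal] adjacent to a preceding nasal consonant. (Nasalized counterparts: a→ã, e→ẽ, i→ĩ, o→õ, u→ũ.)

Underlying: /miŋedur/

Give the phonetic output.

[mĩŋẽdur]

/i/ after nasal /m/ → [ĩ]
/e/ after nasal /ŋ/ → [ẽ]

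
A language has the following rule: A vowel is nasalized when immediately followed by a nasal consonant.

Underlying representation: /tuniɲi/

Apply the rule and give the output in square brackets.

/u/ before nasal /n/ → [ũ]
/i/ before nasal /ɲ/ → [ĩ]

[tũnĩɲi]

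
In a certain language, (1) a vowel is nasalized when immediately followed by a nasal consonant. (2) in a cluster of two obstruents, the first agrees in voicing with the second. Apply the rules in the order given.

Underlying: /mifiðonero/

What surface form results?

Rule 1: /o/ before nasal /n/ → [õ]
After rule 1: mifiðõnero
Rule 2: no segment meets the rule's conditions; no change.

[mifiðõnero]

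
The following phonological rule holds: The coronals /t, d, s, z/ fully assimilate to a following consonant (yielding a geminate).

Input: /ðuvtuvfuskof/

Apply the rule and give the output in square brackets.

/s/ before /k/ → [k] (total assimilation)

[ðuvtuvfukkof]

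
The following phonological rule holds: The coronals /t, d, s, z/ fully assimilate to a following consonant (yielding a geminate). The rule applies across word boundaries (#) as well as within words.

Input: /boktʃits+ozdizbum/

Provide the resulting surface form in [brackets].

[boktʃiss+oddibbum]

/t/ before /s/ → [s] (total assimilation)
/z/ before /d/ → [d] (total assimilation)
/z/ before /b/ → [b] (total assimilation)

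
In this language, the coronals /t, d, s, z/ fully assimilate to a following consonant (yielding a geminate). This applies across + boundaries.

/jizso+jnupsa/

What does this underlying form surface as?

[jisso+jnupsa]

/z/ before /s/ → [s] (total assimilation)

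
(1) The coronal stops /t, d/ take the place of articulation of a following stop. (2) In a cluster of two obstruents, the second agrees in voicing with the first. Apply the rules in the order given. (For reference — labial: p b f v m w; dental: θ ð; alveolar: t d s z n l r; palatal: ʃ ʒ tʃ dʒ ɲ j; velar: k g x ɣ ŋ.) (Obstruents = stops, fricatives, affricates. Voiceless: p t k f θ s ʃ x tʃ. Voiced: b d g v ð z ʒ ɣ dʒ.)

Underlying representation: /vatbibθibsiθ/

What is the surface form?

[vappibðibziθ]

Rule 1: /t/ before /b/ (labial) → [p]
After rule 1: vapbibθibsiθ
Rule 2: /b/ after /p/ (voiceless) → [p]
Rule 2: /θ/ after /b/ (voiced) → [ð]
Rule 2: /s/ after /b/ (voiced) → [z]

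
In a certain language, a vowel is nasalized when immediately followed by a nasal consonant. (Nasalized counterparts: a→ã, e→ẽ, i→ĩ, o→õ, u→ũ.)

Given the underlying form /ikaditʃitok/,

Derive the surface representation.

no segment meets the rule's conditions; no change.

[ikaditʃitok]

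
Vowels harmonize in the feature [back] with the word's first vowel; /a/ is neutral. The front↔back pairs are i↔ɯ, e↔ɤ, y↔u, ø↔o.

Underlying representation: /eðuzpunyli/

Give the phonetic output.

/u/ harmonizes with /e/ ([-back]) → [y]
/u/ harmonizes with /e/ ([-back]) → [y]

[eðyzpynyli]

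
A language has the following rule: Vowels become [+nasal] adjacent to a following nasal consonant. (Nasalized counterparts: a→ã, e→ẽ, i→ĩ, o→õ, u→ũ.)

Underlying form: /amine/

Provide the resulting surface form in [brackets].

[ãmĩne]

/a/ before nasal /m/ → [ã]
/i/ before nasal /n/ → [ĩ]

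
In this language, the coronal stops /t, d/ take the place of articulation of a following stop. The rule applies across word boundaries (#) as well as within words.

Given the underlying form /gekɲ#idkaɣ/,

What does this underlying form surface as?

/d/ before /k/ (velar) → [g]

[gekɲ#igkaɣ]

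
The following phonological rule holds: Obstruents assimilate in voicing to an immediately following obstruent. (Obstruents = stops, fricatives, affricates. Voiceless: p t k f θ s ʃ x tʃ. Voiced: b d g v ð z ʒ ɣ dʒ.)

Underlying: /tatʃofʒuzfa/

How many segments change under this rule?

2

/f/ before /ʒ/ (voiced) → [v]
/z/ before /f/ (voiceless) → [s]
2 segments change.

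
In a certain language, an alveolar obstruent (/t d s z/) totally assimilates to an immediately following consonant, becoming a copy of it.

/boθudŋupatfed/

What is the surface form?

/d/ before /ŋ/ → [ŋ] (total assimilation)
/t/ before /f/ → [f] (total assimilation)

[boθuŋŋupaffed]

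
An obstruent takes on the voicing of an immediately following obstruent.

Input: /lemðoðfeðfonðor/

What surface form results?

[lemðoθfeθfonðor]

/ð/ before /f/ (voiceless) → [θ]
/ð/ before /f/ (voiceless) → [θ]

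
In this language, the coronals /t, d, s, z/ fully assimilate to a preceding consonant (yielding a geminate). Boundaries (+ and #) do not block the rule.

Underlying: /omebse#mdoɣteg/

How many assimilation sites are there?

/s/ after /b/ → [b] (total assimilation)
/d/ after /m/ → [m] (total assimilation)
/t/ after /ɣ/ → [ɣ] (total assimilation)
3 segments change.

3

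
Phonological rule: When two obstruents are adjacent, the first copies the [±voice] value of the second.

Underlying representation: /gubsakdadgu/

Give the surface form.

[gupsagdadgu]

/b/ before /s/ (voiceless) → [p]
/k/ before /d/ (voiced) → [g]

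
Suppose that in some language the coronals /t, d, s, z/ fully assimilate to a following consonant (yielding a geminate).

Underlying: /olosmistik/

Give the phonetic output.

/s/ before /m/ → [m] (total assimilation)
/s/ before /t/ → [t] (total assimilation)

[olommittik]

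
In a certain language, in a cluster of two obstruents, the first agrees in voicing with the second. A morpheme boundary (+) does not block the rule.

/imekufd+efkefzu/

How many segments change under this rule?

/f/ before /d/ (voiced) → [v]
/f/ before /z/ (voiced) → [v]
2 segments change.

2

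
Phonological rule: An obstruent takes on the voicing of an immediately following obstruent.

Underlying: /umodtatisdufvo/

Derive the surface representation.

/d/ before /t/ (voiceless) → [t]
/s/ before /d/ (voiced) → [z]
/f/ before /v/ (voiced) → [v]

[umottatizduvvo]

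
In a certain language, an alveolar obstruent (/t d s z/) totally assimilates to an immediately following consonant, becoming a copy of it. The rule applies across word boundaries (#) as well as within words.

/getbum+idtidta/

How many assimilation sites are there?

/t/ before /b/ → [b] (total assimilation)
/d/ before /t/ → [t] (total assimilation)
/d/ before /t/ → [t] (total assimilation)
3 segments change.

3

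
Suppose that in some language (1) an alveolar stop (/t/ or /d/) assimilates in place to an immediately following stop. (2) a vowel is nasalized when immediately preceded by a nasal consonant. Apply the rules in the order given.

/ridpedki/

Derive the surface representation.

[ribpegki]

Rule 1: /d/ before /p/ (labial) → [b]
Rule 1: /d/ before /k/ (velar) → [g]
After rule 1: ribpegki
Rule 2: no segment meets the rule's conditions; no change.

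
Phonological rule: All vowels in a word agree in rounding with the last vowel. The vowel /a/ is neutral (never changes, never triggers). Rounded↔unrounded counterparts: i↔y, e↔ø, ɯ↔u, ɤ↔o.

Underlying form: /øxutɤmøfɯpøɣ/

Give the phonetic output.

/ɤ/ harmonizes with /ø/ ([+round]) → [o]
/ɯ/ harmonizes with /ø/ ([+round]) → [u]

[øxutomøfupøɣ]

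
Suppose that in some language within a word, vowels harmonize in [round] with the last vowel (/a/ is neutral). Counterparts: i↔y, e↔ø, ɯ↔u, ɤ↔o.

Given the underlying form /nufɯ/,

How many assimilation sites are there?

/u/ harmonizes with /ɯ/ ([-round]) → [ɯ]
1 segment changes.

1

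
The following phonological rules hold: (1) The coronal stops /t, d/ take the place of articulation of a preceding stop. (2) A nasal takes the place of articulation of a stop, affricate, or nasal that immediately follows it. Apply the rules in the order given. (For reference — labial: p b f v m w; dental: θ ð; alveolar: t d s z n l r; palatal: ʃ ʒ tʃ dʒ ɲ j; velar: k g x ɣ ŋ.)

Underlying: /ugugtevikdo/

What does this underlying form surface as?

[ugugkevikgo]

Rule 1: /t/ after /g/ (velar) → [k]
Rule 1: /d/ after /k/ (velar) → [g]
After rule 1: ugugkevikgo
Rule 2: no segment meets the rule's conditions; no change.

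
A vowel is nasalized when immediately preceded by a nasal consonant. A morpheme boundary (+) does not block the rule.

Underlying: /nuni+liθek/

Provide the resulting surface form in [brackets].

/u/ after nasal /n/ → [ũ]
/i/ after nasal /n/ → [ĩ]

[nũnĩ+liθek]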